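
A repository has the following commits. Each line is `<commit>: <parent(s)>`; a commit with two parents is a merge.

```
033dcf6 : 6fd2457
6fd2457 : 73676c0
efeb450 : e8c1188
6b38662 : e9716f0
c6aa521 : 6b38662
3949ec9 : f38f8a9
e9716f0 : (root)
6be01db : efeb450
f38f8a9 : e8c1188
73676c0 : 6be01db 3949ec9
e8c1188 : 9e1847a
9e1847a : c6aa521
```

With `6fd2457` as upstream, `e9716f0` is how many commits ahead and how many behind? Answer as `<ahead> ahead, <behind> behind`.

0 ahead, 10 behind

Reachable from e9716f0: {e9716f0}.
Reachable from 6fd2457: {3949ec9, 6b38662, 6be01db, 6fd2457, 73676c0, 9e1847a, c6aa521, e8c1188, e9716f0, efeb450, f38f8a9}.
Only in e9716f0's history (ahead): {} — 0.
Only in 6fd2457's history (behind): {3949ec9, 6b38662, 6be01db, 6fd2457, 73676c0, 9e1847a, c6aa521, e8c1188, efeb450, f38f8a9} — 10.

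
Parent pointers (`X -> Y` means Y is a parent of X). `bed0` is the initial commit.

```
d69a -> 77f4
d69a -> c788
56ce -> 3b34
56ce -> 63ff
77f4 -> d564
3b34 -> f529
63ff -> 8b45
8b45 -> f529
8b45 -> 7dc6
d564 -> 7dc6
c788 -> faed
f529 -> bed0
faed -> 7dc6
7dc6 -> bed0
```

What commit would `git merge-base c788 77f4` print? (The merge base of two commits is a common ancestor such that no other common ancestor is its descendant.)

Ancestors of c788: {7dc6, bed0, c788, faed}.
Ancestors of 77f4: {77f4, 7dc6, bed0, d564}.
Common ancestors: {7dc6, bed0}.
Among these, 7dc6 is not an ancestor of any other common ancestor — it is the merge base.

7dc6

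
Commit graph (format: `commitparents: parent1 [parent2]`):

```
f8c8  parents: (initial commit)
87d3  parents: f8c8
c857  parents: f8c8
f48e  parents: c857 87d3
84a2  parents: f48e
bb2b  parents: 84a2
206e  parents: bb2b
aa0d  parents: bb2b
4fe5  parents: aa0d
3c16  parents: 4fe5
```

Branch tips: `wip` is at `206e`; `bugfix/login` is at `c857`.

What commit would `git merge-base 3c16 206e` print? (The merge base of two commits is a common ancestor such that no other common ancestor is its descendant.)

Ancestors of 3c16: {3c16, 4fe5, 84a2, 87d3, aa0d, bb2b, c857, f48e, f8c8}.
Ancestors of 206e: {206e, 84a2, 87d3, bb2b, c857, f48e, f8c8}.
Common ancestors: {84a2, 87d3, bb2b, c857, f48e, f8c8}.
Among these, bb2b is not an ancestor of any other common ancestor — it is the merge base.

bb2b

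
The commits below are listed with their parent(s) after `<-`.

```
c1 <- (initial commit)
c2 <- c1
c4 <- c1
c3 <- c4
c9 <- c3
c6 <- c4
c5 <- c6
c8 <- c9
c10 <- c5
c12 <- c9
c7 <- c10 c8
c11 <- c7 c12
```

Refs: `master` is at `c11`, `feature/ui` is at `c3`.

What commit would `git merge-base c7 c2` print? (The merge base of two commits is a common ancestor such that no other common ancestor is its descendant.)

c1

Ancestors of c7: {c1, c10, c3, c4, c5, c6, c7, c8, c9}.
Ancestors of c2: {c1, c2}.
Common ancestors: {c1}.
The only common ancestor is c1, so it is the merge base.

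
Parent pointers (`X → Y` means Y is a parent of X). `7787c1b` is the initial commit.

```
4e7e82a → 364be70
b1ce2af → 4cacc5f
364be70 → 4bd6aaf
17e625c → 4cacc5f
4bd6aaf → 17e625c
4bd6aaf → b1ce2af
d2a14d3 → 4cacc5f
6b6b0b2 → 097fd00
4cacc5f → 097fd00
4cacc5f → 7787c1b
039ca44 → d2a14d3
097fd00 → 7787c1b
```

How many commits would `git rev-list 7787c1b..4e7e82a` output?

7

Reachable from 4e7e82a: {097fd00, 17e625c, 364be70, 4bd6aaf, 4cacc5f, 4e7e82a, 7787c1b, b1ce2af}.
Reachable from 7787c1b: {7787c1b}.
In 4e7e82a's history but not 7787c1b's: {097fd00, 17e625c, 364be70, 4bd6aaf, 4cacc5f, 4e7e82a, b1ce2af} — 7 commits.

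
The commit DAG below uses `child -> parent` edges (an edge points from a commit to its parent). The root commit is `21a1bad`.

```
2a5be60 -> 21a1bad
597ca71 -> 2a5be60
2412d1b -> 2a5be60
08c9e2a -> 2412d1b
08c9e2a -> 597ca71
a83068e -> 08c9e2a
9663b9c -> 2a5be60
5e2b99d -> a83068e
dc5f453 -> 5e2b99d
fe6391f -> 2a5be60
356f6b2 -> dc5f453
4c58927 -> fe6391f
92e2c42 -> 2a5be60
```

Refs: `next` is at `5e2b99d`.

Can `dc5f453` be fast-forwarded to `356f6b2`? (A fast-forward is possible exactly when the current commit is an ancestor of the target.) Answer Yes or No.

A fast-forward from dc5f453 to 356f6b2 is possible iff dc5f453 is an ancestor of 356f6b2.
Ancestors of 356f6b2: {08c9e2a, 21a1bad, 2412d1b, 2a5be60, 356f6b2, 597ca71, 5e2b99d, a83068e, dc5f453}.
dc5f453 is among them, so fast-forward is possible.

Yes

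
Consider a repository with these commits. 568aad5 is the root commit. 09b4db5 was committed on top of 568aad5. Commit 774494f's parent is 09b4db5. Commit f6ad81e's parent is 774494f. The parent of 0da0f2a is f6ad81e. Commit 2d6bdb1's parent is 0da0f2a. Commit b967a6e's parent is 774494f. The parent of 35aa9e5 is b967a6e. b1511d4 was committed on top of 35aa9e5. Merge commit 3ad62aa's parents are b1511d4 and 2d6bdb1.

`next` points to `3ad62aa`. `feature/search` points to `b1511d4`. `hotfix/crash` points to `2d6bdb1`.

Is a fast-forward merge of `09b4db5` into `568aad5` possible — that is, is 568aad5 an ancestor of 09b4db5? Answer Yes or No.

Yes

A fast-forward from 568aad5 to 09b4db5 is possible iff 568aad5 is an ancestor of 09b4db5.
Ancestors of 09b4db5: {09b4db5, 568aad5}.
568aad5 is among them, so fast-forward is possible.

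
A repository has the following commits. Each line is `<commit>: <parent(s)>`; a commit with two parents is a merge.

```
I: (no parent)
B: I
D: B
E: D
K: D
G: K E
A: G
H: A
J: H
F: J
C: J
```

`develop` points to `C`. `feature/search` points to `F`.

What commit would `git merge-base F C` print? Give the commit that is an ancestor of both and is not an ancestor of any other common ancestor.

Ancestors of F: {A, B, D, E, F, G, H, I, J, K}.
Ancestors of C: {A, B, C, D, E, G, H, I, J, K}.
Common ancestors: {A, B, D, E, G, H, I, J, K}.
Among these, J is not an ancestor of any other common ancestor — it is the merge base.

J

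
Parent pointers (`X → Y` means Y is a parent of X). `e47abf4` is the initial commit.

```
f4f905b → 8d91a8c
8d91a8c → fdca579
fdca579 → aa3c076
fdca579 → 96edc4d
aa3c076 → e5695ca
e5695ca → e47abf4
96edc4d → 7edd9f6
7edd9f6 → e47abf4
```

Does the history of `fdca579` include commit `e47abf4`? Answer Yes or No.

Yes

Ancestors of fdca579 (commits reachable by following parents): {7edd9f6, 96edc4d, aa3c076, e47abf4, e5695ca, fdca579}.
e47abf4 is in that set, so it is an ancestor of fdca579.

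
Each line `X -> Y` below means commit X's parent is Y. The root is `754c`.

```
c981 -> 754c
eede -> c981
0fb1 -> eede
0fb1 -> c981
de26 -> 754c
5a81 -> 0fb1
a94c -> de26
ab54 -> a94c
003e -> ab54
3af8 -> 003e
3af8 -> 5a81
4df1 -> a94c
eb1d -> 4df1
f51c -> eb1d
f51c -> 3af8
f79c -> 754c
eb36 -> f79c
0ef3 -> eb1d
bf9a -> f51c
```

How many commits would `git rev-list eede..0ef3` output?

5

Reachable from 0ef3: {0ef3, 4df1, 754c, a94c, de26, eb1d}.
Reachable from eede: {754c, c981, eede}.
In 0ef3's history but not eede's: {0ef3, 4df1, a94c, de26, eb1d} — 5 commits.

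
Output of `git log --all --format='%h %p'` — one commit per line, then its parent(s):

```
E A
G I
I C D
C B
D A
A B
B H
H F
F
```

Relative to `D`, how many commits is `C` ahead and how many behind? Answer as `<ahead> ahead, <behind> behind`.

1 ahead, 2 behind

Reachable from C: {B, C, F, H}.
Reachable from D: {A, B, D, F, H}.
Only in C's history (ahead): {C} — 1.
Only in D's history (behind): {A, D} — 2.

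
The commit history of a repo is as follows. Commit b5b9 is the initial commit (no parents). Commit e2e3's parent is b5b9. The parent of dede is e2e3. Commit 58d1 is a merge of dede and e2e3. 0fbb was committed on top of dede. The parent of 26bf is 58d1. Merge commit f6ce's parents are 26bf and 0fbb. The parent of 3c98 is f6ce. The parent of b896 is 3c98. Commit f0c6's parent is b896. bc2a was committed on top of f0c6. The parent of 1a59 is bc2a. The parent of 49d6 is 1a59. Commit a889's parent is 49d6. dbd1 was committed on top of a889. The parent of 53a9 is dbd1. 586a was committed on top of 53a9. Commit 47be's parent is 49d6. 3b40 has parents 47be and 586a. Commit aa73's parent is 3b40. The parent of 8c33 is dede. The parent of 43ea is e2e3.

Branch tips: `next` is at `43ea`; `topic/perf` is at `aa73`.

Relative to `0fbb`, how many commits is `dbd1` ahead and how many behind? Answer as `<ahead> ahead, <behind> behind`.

Reachable from dbd1: {0fbb, 1a59, 26bf, 3c98, 49d6, 58d1, a889, b5b9, b896, bc2a, dbd1, dede, e2e3, f0c6, f6ce}.
Reachable from 0fbb: {0fbb, b5b9, dede, e2e3}.
Only in dbd1's history (ahead): {1a59, 26bf, 3c98, 49d6, 58d1, a889, b896, bc2a, dbd1, f0c6, f6ce} — 11.
Only in 0fbb's history (behind): {} — 0.

11 ahead, 0 behind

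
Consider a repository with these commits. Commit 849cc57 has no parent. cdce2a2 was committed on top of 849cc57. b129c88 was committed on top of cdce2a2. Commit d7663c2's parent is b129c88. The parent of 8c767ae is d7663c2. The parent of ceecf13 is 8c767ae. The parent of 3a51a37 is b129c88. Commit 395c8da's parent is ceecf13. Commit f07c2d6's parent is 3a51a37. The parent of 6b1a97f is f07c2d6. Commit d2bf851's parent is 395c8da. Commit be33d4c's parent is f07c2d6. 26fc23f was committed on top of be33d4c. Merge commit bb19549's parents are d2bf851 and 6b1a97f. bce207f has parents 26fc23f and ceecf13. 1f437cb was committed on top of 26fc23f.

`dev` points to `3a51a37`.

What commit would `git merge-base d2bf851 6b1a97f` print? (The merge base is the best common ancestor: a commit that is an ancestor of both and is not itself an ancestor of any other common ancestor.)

b129c88

Ancestors of d2bf851: {395c8da, 849cc57, 8c767ae, b129c88, cdce2a2, ceecf13, d2bf851, d7663c2}.
Ancestors of 6b1a97f: {3a51a37, 6b1a97f, 849cc57, b129c88, cdce2a2, f07c2d6}.
Common ancestors: {849cc57, b129c88, cdce2a2}.
Among these, b129c88 is not an ancestor of any other common ancestor — it is the merge base.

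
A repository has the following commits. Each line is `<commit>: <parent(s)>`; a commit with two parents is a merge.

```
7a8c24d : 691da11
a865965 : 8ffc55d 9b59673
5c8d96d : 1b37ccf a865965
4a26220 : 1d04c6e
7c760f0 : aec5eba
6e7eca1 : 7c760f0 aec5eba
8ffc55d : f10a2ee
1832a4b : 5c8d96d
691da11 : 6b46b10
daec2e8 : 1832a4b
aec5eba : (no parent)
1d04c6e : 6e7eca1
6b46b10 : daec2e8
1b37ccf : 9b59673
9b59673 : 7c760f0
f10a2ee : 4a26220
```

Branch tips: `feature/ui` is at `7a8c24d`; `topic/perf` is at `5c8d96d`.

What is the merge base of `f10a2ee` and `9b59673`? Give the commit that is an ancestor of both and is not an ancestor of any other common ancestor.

7c760f0

Ancestors of f10a2ee: {1d04c6e, 4a26220, 6e7eca1, 7c760f0, aec5eba, f10a2ee}.
Ancestors of 9b59673: {7c760f0, 9b59673, aec5eba}.
Common ancestors: {7c760f0, aec5eba}.
Among these, 7c760f0 is not an ancestor of any other common ancestor — it is the merge base.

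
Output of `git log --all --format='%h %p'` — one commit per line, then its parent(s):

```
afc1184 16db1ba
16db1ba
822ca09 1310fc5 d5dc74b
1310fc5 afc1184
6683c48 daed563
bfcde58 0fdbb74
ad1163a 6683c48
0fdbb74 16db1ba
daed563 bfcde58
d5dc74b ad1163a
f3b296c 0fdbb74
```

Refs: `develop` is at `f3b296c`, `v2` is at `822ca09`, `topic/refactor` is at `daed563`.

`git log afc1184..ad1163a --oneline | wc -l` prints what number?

Reachable from ad1163a: {0fdbb74, 16db1ba, 6683c48, ad1163a, bfcde58, daed563}.
Reachable from afc1184: {16db1ba, afc1184}.
In ad1163a's history but not afc1184's: {0fdbb74, 6683c48, ad1163a, bfcde58, daed563} — 5 commits.

5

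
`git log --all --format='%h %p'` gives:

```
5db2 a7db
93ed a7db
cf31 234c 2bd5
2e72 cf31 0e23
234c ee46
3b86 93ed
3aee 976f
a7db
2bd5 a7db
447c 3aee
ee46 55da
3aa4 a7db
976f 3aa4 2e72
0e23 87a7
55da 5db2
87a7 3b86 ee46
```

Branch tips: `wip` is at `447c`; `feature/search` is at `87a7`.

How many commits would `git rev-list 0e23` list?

Walking parent pointers from 0e23: reachable set = {0e23, 3b86, 55da, 5db2, 87a7, 93ed, a7db, ee46}.
That is 8 commits.

8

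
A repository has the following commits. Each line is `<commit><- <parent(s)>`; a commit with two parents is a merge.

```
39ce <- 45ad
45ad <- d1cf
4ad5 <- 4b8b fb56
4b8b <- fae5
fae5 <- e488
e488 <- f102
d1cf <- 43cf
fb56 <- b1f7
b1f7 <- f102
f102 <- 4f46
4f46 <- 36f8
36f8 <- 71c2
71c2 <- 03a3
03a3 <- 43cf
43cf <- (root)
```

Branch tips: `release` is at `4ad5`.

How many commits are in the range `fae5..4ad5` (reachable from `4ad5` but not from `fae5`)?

4

Reachable from 4ad5: {03a3, 36f8, 43cf, 4ad5, 4b8b, 4f46, 71c2, b1f7, e488, f102, fae5, fb56}.
Reachable from fae5: {03a3, 36f8, 43cf, 4f46, 71c2, e488, f102, fae5}.
In 4ad5's history but not fae5's: {4ad5, 4b8b, b1f7, fb56} — 4 commits.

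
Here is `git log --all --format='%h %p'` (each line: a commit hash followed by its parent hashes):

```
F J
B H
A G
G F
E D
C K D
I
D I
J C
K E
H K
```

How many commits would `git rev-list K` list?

4

Walking parent pointers from K: reachable set = {D, E, I, K}.
That is 4 commits.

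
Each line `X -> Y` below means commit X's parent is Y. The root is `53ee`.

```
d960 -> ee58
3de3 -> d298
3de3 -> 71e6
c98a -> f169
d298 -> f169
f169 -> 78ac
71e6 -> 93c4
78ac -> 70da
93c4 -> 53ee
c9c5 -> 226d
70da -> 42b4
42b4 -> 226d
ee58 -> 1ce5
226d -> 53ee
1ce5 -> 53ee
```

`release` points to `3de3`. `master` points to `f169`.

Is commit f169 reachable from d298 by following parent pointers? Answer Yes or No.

Yes

Ancestors of d298 (commits reachable by following parents): {226d, 42b4, 53ee, 70da, 78ac, d298, f169}.
f169 is in that set, so it is an ancestor of d298.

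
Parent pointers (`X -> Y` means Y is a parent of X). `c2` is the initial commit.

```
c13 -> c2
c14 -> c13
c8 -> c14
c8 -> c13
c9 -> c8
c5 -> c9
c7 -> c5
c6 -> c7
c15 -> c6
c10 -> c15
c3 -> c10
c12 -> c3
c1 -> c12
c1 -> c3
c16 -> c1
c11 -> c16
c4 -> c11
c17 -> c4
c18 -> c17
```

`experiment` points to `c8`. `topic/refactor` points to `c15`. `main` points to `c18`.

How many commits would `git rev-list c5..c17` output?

Reachable from c17: {c1, c10, c11, c12, c13, c14, c15, c16, c17, c2, c3, c4, c5, c6, c7, c8, c9}.
Reachable from c5: {c13, c14, c2, c5, c8, c9}.
In c17's history but not c5's: {c1, c10, c11, c12, c15, c16, c17, c3, c4, c6, c7} — 11 commits.

11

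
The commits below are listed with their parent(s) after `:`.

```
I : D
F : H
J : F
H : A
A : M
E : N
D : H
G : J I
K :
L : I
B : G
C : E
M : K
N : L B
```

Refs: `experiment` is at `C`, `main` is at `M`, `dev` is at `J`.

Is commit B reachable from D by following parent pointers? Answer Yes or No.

Ancestors of D: {A, D, H, K, M}.
B is not in that set, so it is not an ancestor of D.

No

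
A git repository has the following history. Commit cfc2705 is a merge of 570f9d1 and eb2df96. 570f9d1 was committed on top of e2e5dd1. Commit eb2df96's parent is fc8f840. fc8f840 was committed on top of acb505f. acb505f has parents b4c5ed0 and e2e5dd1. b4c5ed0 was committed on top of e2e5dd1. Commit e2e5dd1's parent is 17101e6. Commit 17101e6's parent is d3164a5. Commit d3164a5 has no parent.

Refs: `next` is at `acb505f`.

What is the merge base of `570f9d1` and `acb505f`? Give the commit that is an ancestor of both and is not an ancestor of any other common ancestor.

e2e5dd1

Ancestors of 570f9d1: {17101e6, 570f9d1, d3164a5, e2e5dd1}.
Ancestors of acb505f: {17101e6, acb505f, b4c5ed0, d3164a5, e2e5dd1}.
Common ancestors: {17101e6, d3164a5, e2e5dd1}.
Among these, e2e5dd1 is not an ancestor of any other common ancestor — it is the merge base.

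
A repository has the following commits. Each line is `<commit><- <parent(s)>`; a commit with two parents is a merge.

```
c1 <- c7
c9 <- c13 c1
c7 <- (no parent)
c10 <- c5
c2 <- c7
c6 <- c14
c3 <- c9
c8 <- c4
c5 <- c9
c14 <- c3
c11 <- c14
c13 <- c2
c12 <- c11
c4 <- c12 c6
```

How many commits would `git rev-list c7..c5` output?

Reachable from c5: {c1, c13, c2, c5, c7, c9}.
Reachable from c7: {c7}.
In c5's history but not c7's: {c1, c13, c2, c5, c9} — 5 commits.

5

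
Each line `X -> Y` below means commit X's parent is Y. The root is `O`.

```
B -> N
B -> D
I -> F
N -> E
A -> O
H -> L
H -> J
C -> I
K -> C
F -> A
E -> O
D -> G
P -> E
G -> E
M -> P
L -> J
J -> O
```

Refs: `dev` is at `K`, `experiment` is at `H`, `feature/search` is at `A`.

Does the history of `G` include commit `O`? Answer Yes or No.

Yes

Ancestors of G (commits reachable by following parents): {E, G, O}.
O is in that set, so it is an ancestor of G.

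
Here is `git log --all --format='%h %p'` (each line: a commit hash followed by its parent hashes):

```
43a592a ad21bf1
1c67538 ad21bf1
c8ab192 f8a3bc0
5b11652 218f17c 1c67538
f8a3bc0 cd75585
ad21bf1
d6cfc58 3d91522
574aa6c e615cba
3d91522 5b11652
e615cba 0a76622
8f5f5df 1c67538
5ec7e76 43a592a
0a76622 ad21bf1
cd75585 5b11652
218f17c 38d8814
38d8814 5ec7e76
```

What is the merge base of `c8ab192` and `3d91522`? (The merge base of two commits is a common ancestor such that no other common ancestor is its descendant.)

5b11652

Ancestors of c8ab192: {1c67538, 218f17c, 38d8814, 43a592a, 5b11652, 5ec7e76, ad21bf1, c8ab192, cd75585, f8a3bc0}.
Ancestors of 3d91522: {1c67538, 218f17c, 38d8814, 3d91522, 43a592a, 5b11652, 5ec7e76, ad21bf1}.
Common ancestors: {1c67538, 218f17c, 38d8814, 43a592a, 5b11652, 5ec7e76, ad21bf1}.
Among these, 5b11652 is not an ancestor of any other common ancestor — it is the merge base.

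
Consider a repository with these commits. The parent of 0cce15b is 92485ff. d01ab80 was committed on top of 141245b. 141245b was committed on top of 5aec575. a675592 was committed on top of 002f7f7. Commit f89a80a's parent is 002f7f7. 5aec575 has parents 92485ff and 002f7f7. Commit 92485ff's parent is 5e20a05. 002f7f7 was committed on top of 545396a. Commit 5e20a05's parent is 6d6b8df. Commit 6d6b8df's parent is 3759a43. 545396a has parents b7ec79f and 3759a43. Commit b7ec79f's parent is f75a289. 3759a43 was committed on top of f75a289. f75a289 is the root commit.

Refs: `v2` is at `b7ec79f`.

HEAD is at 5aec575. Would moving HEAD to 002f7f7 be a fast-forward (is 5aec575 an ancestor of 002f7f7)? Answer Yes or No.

A fast-forward from 5aec575 to 002f7f7 is possible iff 5aec575 is an ancestor of 002f7f7.
Ancestors of 002f7f7: {002f7f7, 3759a43, 545396a, b7ec79f, f75a289}.
5aec575 is not among them, so fast-forward is not possible.

No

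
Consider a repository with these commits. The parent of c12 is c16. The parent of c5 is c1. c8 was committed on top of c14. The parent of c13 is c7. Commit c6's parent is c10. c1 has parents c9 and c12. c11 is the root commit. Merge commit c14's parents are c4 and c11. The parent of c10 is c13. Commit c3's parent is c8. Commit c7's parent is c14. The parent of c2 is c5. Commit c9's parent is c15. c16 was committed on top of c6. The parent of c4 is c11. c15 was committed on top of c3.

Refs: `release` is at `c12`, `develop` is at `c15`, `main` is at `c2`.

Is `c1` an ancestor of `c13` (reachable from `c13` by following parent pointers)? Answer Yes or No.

No

Ancestors of c13: {c11, c13, c14, c4, c7}.
c1 is not in that set, so it is not an ancestor of c13.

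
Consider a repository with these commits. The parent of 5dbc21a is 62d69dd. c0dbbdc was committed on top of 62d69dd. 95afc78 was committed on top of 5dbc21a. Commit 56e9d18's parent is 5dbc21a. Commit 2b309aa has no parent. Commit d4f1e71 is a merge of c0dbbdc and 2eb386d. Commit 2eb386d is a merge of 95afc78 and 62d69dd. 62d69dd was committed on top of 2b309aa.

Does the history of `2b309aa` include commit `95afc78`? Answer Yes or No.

No

Ancestors of 2b309aa: {2b309aa}.
95afc78 is not in that set, so it is not an ancestor of 2b309aa.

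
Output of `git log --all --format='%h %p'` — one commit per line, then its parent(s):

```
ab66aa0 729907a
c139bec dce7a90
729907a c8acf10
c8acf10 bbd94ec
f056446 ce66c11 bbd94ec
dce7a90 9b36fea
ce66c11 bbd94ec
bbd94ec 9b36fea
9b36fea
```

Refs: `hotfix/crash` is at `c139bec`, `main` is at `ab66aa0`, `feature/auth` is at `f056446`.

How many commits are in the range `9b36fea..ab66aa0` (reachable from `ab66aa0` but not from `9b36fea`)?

Reachable from ab66aa0: {729907a, 9b36fea, ab66aa0, bbd94ec, c8acf10}.
Reachable from 9b36fea: {9b36fea}.
In ab66aa0's history but not 9b36fea's: {729907a, ab66aa0, bbd94ec, c8acf10} — 4 commits.

4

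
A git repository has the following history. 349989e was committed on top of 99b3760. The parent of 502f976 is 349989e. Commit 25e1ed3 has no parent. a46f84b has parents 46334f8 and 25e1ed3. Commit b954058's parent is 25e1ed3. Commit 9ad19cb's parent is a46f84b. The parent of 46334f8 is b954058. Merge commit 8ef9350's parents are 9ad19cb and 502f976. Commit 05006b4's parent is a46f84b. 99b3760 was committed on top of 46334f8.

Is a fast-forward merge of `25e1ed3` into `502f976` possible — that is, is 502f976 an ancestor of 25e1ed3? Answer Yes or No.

No

A fast-forward from 502f976 to 25e1ed3 is possible iff 502f976 is an ancestor of 25e1ed3.
Ancestors of 25e1ed3: {25e1ed3}.
502f976 is not among them, so fast-forward is not possible.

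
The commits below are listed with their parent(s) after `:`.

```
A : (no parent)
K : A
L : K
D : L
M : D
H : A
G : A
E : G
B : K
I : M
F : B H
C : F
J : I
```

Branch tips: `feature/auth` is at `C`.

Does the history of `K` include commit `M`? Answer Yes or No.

No

Ancestors of K: {A, K}.
M is not in that set, so it is not an ancestor of K.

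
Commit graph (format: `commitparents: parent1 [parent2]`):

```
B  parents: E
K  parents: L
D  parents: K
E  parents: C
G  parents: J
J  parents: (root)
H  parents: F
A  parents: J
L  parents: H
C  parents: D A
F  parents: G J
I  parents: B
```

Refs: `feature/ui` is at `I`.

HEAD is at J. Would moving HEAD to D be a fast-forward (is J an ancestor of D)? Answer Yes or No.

Yes

A fast-forward from J to D is possible iff J is an ancestor of D.
Ancestors of D: {D, F, G, H, J, K, L}.
J is among them, so fast-forward is possible.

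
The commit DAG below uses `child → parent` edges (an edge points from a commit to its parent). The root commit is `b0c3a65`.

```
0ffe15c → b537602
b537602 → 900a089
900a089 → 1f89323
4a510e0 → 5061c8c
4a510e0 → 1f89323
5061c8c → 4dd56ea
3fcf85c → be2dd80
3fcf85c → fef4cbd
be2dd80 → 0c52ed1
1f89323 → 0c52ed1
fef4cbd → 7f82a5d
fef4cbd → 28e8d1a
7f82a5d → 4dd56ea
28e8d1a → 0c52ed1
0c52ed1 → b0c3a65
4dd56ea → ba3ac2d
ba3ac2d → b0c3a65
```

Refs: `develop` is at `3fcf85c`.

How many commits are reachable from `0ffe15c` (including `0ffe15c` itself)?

Walking parent pointers from 0ffe15c: reachable set = {0c52ed1, 0ffe15c, 1f89323, 900a089, b0c3a65, b537602}.
That is 6 commits.

6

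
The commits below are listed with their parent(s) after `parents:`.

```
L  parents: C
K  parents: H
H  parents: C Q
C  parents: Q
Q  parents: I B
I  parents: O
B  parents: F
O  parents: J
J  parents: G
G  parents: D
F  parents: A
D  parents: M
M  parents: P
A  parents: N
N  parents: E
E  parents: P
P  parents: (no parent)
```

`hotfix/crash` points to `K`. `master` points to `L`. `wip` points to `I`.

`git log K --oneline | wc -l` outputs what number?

Walking parent pointers from K: reachable set = {A, B, C, D, E, F, G, H, I, J, K, M, N, O, P, Q}.
That is 16 commits.

16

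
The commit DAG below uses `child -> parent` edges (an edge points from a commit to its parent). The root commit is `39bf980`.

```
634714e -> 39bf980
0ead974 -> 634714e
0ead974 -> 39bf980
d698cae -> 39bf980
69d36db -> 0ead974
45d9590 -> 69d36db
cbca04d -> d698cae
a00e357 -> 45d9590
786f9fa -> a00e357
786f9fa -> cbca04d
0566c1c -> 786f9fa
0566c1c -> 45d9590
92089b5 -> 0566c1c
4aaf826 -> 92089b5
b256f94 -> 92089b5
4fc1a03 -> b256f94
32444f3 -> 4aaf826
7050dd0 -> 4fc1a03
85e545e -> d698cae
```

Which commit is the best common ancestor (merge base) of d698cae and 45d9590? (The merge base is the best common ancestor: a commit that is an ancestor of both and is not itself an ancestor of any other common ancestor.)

39bf980

Ancestors of d698cae: {39bf980, d698cae}.
Ancestors of 45d9590: {0ead974, 39bf980, 45d9590, 634714e, 69d36db}.
Common ancestors: {39bf980}.
The only common ancestor is 39bf980, so it is the merge base.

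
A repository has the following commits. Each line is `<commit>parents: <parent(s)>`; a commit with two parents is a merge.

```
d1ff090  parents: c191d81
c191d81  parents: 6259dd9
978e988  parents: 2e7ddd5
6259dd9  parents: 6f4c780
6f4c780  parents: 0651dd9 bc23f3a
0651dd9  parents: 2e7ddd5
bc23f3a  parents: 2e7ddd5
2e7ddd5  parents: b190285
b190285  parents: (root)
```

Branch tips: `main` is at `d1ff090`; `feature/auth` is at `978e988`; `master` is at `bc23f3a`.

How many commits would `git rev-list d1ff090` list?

Walking parent pointers from d1ff090: reachable set = {0651dd9, 2e7ddd5, 6259dd9, 6f4c780, b190285, bc23f3a, c191d81, d1ff090}.
That is 8 commits.

8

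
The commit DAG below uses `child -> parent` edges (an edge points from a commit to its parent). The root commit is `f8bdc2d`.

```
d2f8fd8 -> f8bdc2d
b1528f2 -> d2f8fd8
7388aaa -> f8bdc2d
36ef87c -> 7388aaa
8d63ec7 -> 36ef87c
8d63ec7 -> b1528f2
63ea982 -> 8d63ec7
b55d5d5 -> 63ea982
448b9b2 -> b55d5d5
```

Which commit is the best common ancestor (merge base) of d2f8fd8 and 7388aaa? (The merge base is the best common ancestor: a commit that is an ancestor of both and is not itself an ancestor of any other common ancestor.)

f8bdc2d

Ancestors of d2f8fd8: {d2f8fd8, f8bdc2d}.
Ancestors of 7388aaa: {7388aaa, f8bdc2d}.
Common ancestors: {f8bdc2d}.
The only common ancestor is f8bdc2d, so it is the merge base.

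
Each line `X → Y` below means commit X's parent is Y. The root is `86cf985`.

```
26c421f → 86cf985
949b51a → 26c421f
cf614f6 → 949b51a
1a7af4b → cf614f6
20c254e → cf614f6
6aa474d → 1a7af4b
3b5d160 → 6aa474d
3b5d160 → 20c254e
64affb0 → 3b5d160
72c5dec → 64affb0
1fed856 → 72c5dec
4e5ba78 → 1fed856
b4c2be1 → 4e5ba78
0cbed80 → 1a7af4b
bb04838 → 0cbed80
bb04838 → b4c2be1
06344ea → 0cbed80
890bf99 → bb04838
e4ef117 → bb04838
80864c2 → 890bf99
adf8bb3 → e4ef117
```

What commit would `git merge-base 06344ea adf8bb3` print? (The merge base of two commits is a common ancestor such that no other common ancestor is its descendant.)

0cbed80

Ancestors of 06344ea: {06344ea, 0cbed80, 1a7af4b, 26c421f, 86cf985, 949b51a, cf614f6}.
Ancestors of adf8bb3: {0cbed80, 1a7af4b, 1fed856, 20c254e, 26c421f, 3b5d160, 4e5ba78, 64affb0, 6aa474d, 72c5dec, 86cf985, 949b51a, adf8bb3, b4c2be1, bb04838, cf614f6, e4ef117}.
Common ancestors: {0cbed80, 1a7af4b, 26c421f, 86cf985, 949b51a, cf614f6}.
Among these, 0cbed80 is not an ancestor of any other common ancestor — it is the merge base.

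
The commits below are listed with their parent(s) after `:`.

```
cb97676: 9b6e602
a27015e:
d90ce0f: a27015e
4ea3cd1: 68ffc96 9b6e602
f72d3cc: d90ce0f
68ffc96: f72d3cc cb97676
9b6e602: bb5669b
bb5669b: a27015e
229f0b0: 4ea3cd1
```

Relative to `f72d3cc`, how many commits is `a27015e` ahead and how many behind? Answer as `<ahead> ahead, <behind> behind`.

0 ahead, 2 behind

Reachable from a27015e: {a27015e}.
Reachable from f72d3cc: {a27015e, d90ce0f, f72d3cc}.
Only in a27015e's history (ahead): {} — 0.
Only in f72d3cc's history (behind): {d90ce0f, f72d3cc} — 2.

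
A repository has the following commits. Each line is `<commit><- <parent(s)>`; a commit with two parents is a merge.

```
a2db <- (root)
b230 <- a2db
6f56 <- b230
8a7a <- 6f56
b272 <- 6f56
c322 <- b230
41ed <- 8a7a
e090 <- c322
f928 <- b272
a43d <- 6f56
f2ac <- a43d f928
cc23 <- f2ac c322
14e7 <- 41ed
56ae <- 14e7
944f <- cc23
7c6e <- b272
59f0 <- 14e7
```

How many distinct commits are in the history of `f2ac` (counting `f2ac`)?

7

Walking parent pointers from f2ac: reachable set = {6f56, a2db, a43d, b230, b272, f2ac, f928}.
That is 7 commits.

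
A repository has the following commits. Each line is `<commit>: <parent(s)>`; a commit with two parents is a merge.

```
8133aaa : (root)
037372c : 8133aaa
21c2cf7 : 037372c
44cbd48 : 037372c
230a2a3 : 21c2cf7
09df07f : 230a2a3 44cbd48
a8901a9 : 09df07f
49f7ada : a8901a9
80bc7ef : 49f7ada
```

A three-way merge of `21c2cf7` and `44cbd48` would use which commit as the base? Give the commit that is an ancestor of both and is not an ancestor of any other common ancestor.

037372c

Ancestors of 21c2cf7: {037372c, 21c2cf7, 8133aaa}.
Ancestors of 44cbd48: {037372c, 44cbd48, 8133aaa}.
Common ancestors: {037372c, 8133aaa}.
Among these, 037372c is not an ancestor of any other common ancestor — it is the merge base.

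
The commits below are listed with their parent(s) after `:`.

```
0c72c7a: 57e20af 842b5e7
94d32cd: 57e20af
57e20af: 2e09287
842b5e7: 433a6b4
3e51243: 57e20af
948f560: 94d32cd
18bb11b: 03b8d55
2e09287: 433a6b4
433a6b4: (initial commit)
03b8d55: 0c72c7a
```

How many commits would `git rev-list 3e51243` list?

4

Walking parent pointers from 3e51243: reachable set = {2e09287, 3e51243, 433a6b4, 57e20af}.
That is 4 commits.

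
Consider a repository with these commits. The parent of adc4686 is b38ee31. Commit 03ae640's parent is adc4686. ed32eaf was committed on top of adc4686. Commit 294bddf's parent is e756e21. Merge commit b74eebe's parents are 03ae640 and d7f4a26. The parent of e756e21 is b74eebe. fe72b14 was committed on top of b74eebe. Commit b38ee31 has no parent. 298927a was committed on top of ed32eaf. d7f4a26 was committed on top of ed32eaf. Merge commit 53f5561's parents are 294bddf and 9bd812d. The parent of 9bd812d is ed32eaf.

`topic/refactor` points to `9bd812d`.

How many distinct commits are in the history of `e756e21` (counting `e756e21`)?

Walking parent pointers from e756e21: reachable set = {03ae640, adc4686, b38ee31, b74eebe, d7f4a26, e756e21, ed32eaf}.
That is 7 commits.

7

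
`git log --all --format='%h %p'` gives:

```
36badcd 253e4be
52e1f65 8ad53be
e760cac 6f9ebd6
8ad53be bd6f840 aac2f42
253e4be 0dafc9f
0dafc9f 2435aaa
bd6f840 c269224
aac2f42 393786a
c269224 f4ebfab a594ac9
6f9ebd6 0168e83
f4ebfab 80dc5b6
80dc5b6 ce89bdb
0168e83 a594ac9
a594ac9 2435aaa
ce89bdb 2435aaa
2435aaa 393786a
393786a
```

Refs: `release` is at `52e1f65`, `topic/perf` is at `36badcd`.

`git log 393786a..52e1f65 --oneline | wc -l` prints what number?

10

Reachable from 52e1f65: {2435aaa, 393786a, 52e1f65, 80dc5b6, 8ad53be, a594ac9, aac2f42, bd6f840, c269224, ce89bdb, f4ebfab}.
Reachable from 393786a: {393786a}.
In 52e1f65's history but not 393786a's: {2435aaa, 52e1f65, 80dc5b6, 8ad53be, a594ac9, aac2f42, bd6f840, c269224, ce89bdb, f4ebfab} — 10 commits.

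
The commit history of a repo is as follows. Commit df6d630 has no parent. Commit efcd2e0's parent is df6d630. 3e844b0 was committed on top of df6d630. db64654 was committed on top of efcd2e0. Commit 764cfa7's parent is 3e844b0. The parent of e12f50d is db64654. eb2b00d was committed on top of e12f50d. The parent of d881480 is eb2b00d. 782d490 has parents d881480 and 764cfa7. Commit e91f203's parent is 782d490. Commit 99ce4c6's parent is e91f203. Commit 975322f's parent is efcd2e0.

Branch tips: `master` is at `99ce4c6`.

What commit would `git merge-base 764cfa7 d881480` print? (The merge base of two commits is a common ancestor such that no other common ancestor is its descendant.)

df6d630

Ancestors of 764cfa7: {3e844b0, 764cfa7, df6d630}.
Ancestors of d881480: {d881480, db64654, df6d630, e12f50d, eb2b00d, efcd2e0}.
Common ancestors: {df6d630}.
The only common ancestor is df6d630, so it is the merge base.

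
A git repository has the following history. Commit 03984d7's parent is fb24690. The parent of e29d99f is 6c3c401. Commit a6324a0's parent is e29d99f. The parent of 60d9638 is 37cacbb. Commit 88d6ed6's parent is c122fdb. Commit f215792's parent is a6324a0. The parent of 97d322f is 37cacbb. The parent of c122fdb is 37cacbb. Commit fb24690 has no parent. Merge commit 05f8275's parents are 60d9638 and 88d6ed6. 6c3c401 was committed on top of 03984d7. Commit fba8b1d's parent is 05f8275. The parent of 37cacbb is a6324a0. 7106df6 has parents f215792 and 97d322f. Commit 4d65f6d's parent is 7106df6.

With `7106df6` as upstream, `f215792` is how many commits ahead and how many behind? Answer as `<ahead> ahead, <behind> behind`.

Reachable from f215792: {03984d7, 6c3c401, a6324a0, e29d99f, f215792, fb24690}.
Reachable from 7106df6: {03984d7, 37cacbb, 6c3c401, 7106df6, 97d322f, a6324a0, e29d99f, f215792, fb24690}.
Only in f215792's history (ahead): {} — 0.
Only in 7106df6's history (behind): {37cacbb, 7106df6, 97d322f} — 3.

0 ahead, 3 behind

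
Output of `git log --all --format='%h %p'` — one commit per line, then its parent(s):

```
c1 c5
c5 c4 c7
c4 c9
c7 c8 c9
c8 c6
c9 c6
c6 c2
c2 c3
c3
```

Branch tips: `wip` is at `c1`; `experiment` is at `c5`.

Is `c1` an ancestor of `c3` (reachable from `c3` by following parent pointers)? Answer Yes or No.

No

Ancestors of c3: {c3}.
c1 is not in that set, so it is not an ancestor of c3.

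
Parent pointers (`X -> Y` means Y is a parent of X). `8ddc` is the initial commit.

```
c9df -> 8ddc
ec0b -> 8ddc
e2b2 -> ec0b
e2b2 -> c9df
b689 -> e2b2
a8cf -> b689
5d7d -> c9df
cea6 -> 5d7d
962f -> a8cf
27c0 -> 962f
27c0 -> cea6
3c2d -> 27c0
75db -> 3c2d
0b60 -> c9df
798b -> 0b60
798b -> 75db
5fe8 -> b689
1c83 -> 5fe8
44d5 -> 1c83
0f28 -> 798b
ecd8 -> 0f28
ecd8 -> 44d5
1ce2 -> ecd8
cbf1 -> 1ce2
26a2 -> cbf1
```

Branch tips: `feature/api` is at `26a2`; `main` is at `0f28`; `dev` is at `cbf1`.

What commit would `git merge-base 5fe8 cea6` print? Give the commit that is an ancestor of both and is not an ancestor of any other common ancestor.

c9df

Ancestors of 5fe8: {5fe8, 8ddc, b689, c9df, e2b2, ec0b}.
Ancestors of cea6: {5d7d, 8ddc, c9df, cea6}.
Common ancestors: {8ddc, c9df}.
Among these, c9df is not an ancestor of any other common ancestor — it is the merge base.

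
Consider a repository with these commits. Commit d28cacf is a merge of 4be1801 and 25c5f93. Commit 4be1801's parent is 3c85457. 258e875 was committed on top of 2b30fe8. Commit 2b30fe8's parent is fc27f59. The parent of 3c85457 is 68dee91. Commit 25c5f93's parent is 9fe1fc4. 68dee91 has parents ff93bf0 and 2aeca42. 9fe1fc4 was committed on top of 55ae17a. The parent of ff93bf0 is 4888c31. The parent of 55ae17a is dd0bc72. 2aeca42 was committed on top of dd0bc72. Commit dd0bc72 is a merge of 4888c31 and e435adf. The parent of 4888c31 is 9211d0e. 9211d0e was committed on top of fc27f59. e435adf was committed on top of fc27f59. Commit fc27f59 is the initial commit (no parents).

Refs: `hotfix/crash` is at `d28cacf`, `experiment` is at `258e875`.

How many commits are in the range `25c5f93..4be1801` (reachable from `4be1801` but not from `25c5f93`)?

Reachable from 4be1801: {2aeca42, 3c85457, 4888c31, 4be1801, 68dee91, 9211d0e, dd0bc72, e435adf, fc27f59, ff93bf0}.
Reachable from 25c5f93: {25c5f93, 4888c31, 55ae17a, 9211d0e, 9fe1fc4, dd0bc72, e435adf, fc27f59}.
In 4be1801's history but not 25c5f93's: {2aeca42, 3c85457, 4be1801, 68dee91, ff93bf0} — 5 commits.

5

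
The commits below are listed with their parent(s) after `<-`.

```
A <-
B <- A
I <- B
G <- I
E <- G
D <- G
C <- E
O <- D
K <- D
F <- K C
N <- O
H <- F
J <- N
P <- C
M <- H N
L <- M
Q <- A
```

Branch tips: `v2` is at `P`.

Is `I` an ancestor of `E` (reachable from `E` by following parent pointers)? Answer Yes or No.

Yes

Ancestors of E (commits reachable by following parents): {A, B, E, G, I}.
I is in that set, so it is an ancestor of E.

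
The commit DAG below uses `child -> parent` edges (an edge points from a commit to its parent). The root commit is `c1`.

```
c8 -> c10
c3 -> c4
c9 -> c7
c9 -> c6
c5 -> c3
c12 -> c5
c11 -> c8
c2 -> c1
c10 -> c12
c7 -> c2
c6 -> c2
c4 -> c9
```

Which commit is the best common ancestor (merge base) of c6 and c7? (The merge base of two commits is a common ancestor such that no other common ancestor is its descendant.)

c2

Ancestors of c6: {c1, c2, c6}.
Ancestors of c7: {c1, c2, c7}.
Common ancestors: {c1, c2}.
Among these, c2 is not an ancestor of any other common ancestor — it is the merge base.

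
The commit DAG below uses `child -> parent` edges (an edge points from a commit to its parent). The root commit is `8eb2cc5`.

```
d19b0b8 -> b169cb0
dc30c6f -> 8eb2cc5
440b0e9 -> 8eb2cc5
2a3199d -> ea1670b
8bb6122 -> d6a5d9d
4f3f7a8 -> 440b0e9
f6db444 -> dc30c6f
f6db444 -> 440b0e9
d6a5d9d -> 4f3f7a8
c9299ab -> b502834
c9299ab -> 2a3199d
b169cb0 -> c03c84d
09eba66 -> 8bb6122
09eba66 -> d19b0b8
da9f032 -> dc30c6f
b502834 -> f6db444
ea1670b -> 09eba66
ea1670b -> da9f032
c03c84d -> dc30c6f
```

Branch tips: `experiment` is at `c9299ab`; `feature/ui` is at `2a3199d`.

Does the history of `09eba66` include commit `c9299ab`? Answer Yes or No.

No

Ancestors of 09eba66: {09eba66, 440b0e9, 4f3f7a8, 8bb6122, 8eb2cc5, b169cb0, c03c84d, d19b0b8, d6a5d9d, dc30c6f}.
c9299ab is not in that set, so it is not an ancestor of 09eba66.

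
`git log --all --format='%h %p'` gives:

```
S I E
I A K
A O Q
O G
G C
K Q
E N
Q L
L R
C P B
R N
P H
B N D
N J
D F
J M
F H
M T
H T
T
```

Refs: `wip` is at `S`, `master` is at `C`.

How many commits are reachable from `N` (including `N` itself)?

Walking parent pointers from N: reachable set = {J, M, N, T}.
That is 4 commits.

4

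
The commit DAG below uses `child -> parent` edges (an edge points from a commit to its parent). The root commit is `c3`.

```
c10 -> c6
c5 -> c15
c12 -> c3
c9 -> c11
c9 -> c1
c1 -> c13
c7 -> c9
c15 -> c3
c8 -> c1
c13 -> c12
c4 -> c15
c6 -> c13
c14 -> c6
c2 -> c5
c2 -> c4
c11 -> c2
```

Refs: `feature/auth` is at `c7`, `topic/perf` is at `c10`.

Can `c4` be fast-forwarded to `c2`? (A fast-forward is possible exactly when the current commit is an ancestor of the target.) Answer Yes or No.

A fast-forward from c4 to c2 is possible iff c4 is an ancestor of c2.
Ancestors of c2: {c15, c2, c3, c4, c5}.
c4 is among them, so fast-forward is possible.

Yes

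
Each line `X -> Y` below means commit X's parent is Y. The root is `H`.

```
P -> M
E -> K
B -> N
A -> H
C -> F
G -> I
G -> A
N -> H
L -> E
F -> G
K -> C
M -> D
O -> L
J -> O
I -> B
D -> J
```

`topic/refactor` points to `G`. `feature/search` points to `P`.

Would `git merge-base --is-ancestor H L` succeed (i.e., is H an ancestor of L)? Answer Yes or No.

Yes

Ancestors of L (commits reachable by following parents): {A, B, C, E, F, G, H, I, K, L, N}.
H is in that set, so it is an ancestor of L.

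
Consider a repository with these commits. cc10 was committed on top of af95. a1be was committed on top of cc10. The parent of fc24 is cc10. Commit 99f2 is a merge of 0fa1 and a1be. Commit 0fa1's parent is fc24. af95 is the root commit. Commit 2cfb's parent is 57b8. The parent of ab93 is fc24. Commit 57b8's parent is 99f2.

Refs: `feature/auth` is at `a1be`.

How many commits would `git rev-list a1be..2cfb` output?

5

Reachable from 2cfb: {0fa1, 2cfb, 57b8, 99f2, a1be, af95, cc10, fc24}.
Reachable from a1be: {a1be, af95, cc10}.
In 2cfb's history but not a1be's: {0fa1, 2cfb, 57b8, 99f2, fc24} — 5 commits.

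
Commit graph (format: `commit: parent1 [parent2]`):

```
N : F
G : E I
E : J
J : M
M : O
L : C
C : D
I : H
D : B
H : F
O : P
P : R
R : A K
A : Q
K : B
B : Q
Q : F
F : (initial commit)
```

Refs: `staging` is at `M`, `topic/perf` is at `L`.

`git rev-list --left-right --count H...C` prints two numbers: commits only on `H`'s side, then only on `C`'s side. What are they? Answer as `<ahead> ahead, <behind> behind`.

1 ahead, 4 behind

Reachable from H: {F, H}.
Reachable from C: {B, C, D, F, Q}.
Only in H's history (ahead): {H} — 1.
Only in C's history (behind): {B, C, D, Q} — 4.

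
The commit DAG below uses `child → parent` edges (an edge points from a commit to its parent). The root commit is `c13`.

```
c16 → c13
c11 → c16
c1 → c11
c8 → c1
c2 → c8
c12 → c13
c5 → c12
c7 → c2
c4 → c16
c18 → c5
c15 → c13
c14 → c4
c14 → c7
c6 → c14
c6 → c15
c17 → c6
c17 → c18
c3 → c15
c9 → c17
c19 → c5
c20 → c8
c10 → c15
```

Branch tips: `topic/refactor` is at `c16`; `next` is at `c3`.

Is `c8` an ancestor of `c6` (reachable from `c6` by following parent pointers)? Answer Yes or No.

Yes

Ancestors of c6 (commits reachable by following parents): {c1, c11, c13, c14, c15, c16, c2, c4, c6, c7, c8}.
c8 is in that set, so it is an ancestor of c6.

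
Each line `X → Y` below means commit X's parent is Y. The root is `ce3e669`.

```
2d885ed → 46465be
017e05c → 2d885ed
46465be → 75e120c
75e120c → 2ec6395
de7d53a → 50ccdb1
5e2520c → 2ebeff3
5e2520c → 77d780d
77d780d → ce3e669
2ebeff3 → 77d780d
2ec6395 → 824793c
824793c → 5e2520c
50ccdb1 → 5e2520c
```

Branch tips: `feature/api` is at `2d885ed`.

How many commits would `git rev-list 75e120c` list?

7

Walking parent pointers from 75e120c: reachable set = {2ebeff3, 2ec6395, 5e2520c, 75e120c, 77d780d, 824793c, ce3e669}.
That is 7 commits.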